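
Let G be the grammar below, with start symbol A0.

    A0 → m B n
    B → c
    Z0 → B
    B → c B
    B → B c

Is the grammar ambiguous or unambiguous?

Witness: m c c n

Derivation 1: A0 ⇒ m B n ⇒ m c B n ⇒ m c c n
Derivation 2: A0 ⇒ m B n ⇒ m B c n ⇒ m c c n

Two distinct leftmost derivations for the same string.

Ambiguous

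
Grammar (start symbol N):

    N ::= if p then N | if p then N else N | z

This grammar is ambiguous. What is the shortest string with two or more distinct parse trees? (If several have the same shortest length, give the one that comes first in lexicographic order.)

if p then if p then z else z

length 1: no string has ≥2 trees
length 4: no string has ≥2 trees
length 6: no string has ≥2 trees
length 7: no string has ≥2 trees
length 9: if p then if p then z else z has 2 parse trees

Two derivations of if p then if p then z else z:
  N ⇒ if p then N ⇒ if p then if p then N else N ⇒ if p then if p then z else N ⇒ if p then if p then z else z
  N ⇒ if p then N else N ⇒ if p then if p then N else N ⇒ if p then if p then z else N ⇒ if p then if p then z else z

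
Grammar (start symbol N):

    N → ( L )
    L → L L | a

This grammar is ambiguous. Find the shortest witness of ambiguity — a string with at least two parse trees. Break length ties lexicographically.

( a a a )

length 3: no string has ≥2 trees
length 4: no string has ≥2 trees
length 5: ( a a a ) has 2 parse trees

Two derivations of ( a a a ):
  N ⇒ ( L ) ⇒ ( L L ) ⇒ ( L L L ) ⇒ ( a L L ) ⇒ ( a a L ) ⇒ ( a a a )
  N ⇒ ( L ) ⇒ ( L L ) ⇒ ( a L ) ⇒ ( a L L ) ⇒ ( a a L ) ⇒ ( a a a )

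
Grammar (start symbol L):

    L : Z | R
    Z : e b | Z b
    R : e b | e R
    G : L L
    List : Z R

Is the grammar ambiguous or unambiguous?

Ambiguous

Witness: e b

Derivation 1: L ⇒ Z ⇒ e b
Derivation 2: L ⇒ R ⇒ e b

Two distinct leftmost derivations for the same string.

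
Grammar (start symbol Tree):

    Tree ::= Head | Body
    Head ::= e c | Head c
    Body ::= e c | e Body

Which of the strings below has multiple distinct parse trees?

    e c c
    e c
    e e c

e c c: 1 tree
e c: 2 trees
e e c: 1 tree

e c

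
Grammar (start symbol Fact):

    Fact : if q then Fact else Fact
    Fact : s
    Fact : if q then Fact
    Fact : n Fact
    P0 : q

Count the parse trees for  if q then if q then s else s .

2

Parse trees for if q then if q then s else s:
  [Fact if q then [Fact if q then [Fact s]] else [Fact s]]
  [Fact if q then [Fact if q then [Fact s] else [Fact s]]]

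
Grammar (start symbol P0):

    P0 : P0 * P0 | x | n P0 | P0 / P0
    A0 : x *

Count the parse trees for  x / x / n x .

Parse trees for x / x / n x:
  [P0 [P0 x] / [P0 [P0 x] / [P0 n [P0 x]]]]
  [P0 [P0 [P0 x] / [P0 x]] / [P0 n [P0 x]]]

2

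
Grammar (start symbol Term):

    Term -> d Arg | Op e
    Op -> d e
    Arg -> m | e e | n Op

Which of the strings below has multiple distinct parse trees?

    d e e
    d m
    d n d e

d e e: 2 trees
d m: 1 tree
d n d e: 1 tree

d e e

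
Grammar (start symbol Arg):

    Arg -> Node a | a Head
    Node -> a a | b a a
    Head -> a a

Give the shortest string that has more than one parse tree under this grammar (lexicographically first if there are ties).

a a a

length 3: a a a has 2 parse trees

Two derivations of a a a:
  Arg ⇒ Node a ⇒ a a a
  Arg ⇒ a Head ⇒ a a a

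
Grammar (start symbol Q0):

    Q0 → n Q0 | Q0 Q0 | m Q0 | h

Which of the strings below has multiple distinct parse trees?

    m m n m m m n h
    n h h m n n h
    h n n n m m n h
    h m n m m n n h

n h h m n n h

m m n m m m n h: 1 tree
n h h m n n h: 5 trees
h n n n m m n h: 1 tree
h m n m m n n h: 1 tree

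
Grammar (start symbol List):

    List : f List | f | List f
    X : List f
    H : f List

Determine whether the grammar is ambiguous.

Witness: f f

Derivation 1: List ⇒ f List ⇒ f f
Derivation 2: List ⇒ List f ⇒ f f

Two distinct leftmost derivations for the same string.

Ambiguous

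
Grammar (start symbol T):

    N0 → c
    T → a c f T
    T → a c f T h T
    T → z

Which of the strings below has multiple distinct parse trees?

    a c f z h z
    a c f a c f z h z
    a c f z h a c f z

a c f z h z: 1 tree
a c f a c f z h z: 2 trees
a c f z h a c f z: 1 tree

a c f a c f z h z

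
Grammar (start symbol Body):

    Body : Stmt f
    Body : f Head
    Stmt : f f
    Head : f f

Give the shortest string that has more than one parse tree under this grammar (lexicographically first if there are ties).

f f f

length 3: f f f has 2 parse trees

Two derivations of f f f:
  Body ⇒ Stmt f ⇒ f f f
  Body ⇒ f Head ⇒ f f f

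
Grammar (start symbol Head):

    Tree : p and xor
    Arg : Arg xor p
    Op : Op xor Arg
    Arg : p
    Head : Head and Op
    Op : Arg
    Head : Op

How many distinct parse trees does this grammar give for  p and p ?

Parse trees for p and p:
  [Head [Head [Op [Arg p]]] and [Op [Arg p]]]

1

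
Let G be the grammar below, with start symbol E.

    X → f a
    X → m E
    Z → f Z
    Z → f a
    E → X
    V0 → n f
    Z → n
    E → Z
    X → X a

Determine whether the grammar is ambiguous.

Ambiguous

Witness: f a

Derivation 1: E ⇒ X ⇒ f a
Derivation 2: E ⇒ Z ⇒ f a

Two distinct leftmost derivations for the same string.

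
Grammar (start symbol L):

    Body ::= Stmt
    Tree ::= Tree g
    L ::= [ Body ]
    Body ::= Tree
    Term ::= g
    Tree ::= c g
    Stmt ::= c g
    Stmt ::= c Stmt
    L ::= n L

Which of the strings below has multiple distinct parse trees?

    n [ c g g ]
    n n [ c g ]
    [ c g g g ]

n [ c g g ]: 1 tree
n n [ c g ]: 2 trees
[ c g g g ]: 1 tree

n n [ c g ]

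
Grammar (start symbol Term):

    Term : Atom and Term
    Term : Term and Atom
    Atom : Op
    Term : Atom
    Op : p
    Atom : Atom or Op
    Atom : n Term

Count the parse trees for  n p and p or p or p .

Parse trees for n p and p or p or p:
  [Term [Atom n [Term [Atom [Op p]]]] and [Term [Atom [Atom [Atom [Op p]] or [Op p]] or [Op p]]]]
  [Term [Term [Atom n [Term [Atom [Op p]]]]] and [Atom [Atom [Atom [Op p]] or [Op p]] or [Op p]]]
  [Term [Atom [Atom [Atom n [Term [Atom [Op p]] and [Term [Atom [Op p]]]]] or [Op p]] or [Op p]]]
  [Term [Atom [Atom [Atom n [Term [Term [Atom [Op p]]] and [Atom [Op p]]]] or [Op p]] or [Op p]]]
  [Term [Atom [Atom n [Term [Atom [Op p]] and [Term [Atom [Atom [Op p]] or [Op p]]]]] or [Op p]]]
  [Term [Atom [Atom n [Term [Term [Atom [Op p]]] and [Atom [Atom [Op p]] or [Op p]]]] or [Op p]]]
  [Term [Atom n [Term [Atom [Op p]] and [Term [Atom [Atom [Atom [Op p]] or [Op p]] or [Op p]]]]]]
  [Term [Atom n [Term [Term [Atom [Op p]]] and [Atom [Atom [Atom [Op p]] or [Op p]] or [Op p]]]]]

8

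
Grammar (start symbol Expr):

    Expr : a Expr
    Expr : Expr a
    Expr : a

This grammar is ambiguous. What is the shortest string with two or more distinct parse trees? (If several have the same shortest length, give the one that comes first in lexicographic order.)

length 1: no string has ≥2 trees
length 2: a a has 2 parse trees

Two derivations of a a:
  Expr ⇒ a Expr ⇒ a a
  Expr ⇒ Expr a ⇒ a a

a a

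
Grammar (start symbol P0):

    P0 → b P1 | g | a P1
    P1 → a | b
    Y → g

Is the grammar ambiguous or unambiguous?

Only P0, P1 are reachable from P0; ignoring the rest: Restricted to the reachable nonterminals, every rule has the form A → t or A → t B, and no two rules for the same A share a first terminal. The grammar encodes a DFA — one run per string.

Unambiguous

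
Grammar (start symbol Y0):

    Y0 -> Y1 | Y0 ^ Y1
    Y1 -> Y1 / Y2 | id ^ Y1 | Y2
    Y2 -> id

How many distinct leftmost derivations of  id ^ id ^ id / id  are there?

7

Parse trees for id ^ id ^ id / id:
  [Y0 [Y1 [Y1 id ^ [Y1 id ^ [Y1 [Y2 id]]]] / [Y2 id]]]
  [Y0 [Y1 id ^ [Y1 [Y1 id ^ [Y1 [Y2 id]]] / [Y2 id]]]]
  [Y0 [Y1 id ^ [Y1 id ^ [Y1 [Y1 [Y2 id]] / [Y2 id]]]]]
  [Y0 [Y0 [Y1 [Y2 id]]] ^ [Y1 [Y1 id ^ [Y1 [Y2 id]]] / [Y2 id]]]
  [Y0 [Y0 [Y1 [Y2 id]]] ^ [Y1 id ^ [Y1 [Y1 [Y2 id]] / [Y2 id]]]]
  [Y0 [Y0 [Y1 id ^ [Y1 [Y2 id]]]] ^ [Y1 [Y1 [Y2 id]] / [Y2 id]]]
  [Y0 [Y0 [Y0 [Y1 [Y2 id]]] ^ [Y1 [Y2 id]]] ^ [Y1 [Y1 [Y2 id]] / [Y2 id]]]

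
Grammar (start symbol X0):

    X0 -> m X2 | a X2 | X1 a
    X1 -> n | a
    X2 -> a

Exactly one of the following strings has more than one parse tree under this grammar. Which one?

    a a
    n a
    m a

a a: 2 trees
n a: 1 tree
m a: 1 tree

a a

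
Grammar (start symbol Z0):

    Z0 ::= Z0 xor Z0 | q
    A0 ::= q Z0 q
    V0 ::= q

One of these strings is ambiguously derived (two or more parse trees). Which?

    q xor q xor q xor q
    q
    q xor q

q xor q xor q xor q

q xor q xor q xor q: 5 trees
q: 1 tree
q xor q: 1 tree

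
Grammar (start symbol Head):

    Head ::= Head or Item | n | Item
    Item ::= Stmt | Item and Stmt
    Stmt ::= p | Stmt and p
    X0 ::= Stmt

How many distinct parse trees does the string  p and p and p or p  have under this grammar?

4

Parse trees for p and p and p or p:
  [Head [Head [Item [Stmt [Stmt [Stmt p] and p] and p]]] or [Item [Stmt p]]]
  [Head [Head [Item [Item [Stmt p]] and [Stmt [Stmt p] and p]]] or [Item [Stmt p]]]
  [Head [Head [Item [Item [Stmt [Stmt p] and p]] and [Stmt p]]] or [Item [Stmt p]]]
  [Head [Head [Item [Item [Item [Stmt p]] and [Stmt p]] and [Stmt p]]] or [Item [Stmt p]]]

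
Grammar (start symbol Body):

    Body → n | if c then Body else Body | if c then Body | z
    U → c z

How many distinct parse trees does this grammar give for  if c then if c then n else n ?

Parse trees for if c then if c then n else n:
  [Body if c then [Body if c then [Body n]] else [Body n]]
  [Body if c then [Body if c then [Body n] else [Body n]]]

2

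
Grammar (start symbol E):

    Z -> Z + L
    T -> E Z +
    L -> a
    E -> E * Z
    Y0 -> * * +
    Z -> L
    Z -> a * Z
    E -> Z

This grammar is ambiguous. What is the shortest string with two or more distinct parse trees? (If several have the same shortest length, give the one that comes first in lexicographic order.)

length 1: no string has ≥2 trees
length 3: a * a has 2 parse trees

Two derivations of a * a:
  E ⇒ E * Z ⇒ Z * Z ⇒ L * Z ⇒ a * Z ⇒ a * L ⇒ a * a
  E ⇒ Z ⇒ a * Z ⇒ a * L ⇒ a * a

a * a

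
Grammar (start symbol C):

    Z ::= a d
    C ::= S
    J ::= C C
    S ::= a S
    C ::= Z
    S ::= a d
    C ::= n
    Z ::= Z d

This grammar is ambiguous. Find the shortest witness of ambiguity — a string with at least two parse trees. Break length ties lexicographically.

a d

length 1: no string has ≥2 trees
length 2: a d has 2 parse trees

Two derivations of a d:
  C ⇒ S ⇒ a d
  C ⇒ Z ⇒ a d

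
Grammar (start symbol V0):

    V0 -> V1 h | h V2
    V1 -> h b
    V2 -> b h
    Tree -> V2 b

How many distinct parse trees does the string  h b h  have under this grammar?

2

Parse trees for h b h:
  [V0 [V1 h b] h]
  [V0 h [V2 b h]]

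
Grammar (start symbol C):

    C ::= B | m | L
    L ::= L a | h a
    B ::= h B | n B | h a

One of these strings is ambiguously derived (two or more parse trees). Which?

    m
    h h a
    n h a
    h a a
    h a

h a

m: 1 tree
h h a: 1 tree
n h a: 1 tree
h a a: 1 tree
h a: 2 trees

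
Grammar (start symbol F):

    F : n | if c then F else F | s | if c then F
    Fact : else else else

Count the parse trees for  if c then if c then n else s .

Parse trees for if c then if c then n else s:
  [F if c then [F if c then [F n]] else [F s]]
  [F if c then [F if c then [F n] else [F s]]]

2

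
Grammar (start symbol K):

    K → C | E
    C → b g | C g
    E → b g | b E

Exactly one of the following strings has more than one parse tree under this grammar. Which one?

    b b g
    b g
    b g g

b g

b b g: 1 tree
b g: 2 trees
b g g: 1 tree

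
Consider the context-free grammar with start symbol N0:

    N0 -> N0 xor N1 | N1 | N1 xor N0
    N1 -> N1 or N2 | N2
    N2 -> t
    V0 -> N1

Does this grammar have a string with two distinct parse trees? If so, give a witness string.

Witness: t xor t

Derivation 1: N0 ⇒ N0 xor N1 ⇒ N1 xor N1 ⇒ N2 xor N1 ⇒ t xor N1 ⇒ t xor N2 ⇒ t xor t
Derivation 2: N0 ⇒ N1 xor N0 ⇒ N2 xor N0 ⇒ t xor N0 ⇒ t xor N1 ⇒ t xor N2 ⇒ t xor t

Two distinct leftmost derivations for the same string.

Ambiguous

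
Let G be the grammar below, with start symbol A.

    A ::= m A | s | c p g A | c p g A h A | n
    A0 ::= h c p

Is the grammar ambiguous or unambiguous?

Ambiguous

Witness: c p g c p g n h n

Derivation 1: A ⇒ c p g A ⇒ c p g c p g A h A ⇒ c p g c p g n h A ⇒ c p g c p g n h n
Derivation 2: A ⇒ c p g A h A ⇒ c p g c p g A h A ⇒ c p g c p g n h A ⇒ c p g c p g n h n

Two distinct leftmost derivations for the same string.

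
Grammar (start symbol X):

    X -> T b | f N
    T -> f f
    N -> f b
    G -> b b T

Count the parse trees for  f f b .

2

Parse trees for f f b:
  [X [T f f] b]
  [X f [N f b]]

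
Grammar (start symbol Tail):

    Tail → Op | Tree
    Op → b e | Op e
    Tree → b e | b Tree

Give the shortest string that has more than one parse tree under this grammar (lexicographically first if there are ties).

length 2: b e has 2 parse trees

Two derivations of b e:
  Tail ⇒ Op ⇒ b e
  Tail ⇒ Tree ⇒ b e

b e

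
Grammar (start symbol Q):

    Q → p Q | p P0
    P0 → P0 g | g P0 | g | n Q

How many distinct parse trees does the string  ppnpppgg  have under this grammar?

Parse trees for ppnpppgg:
  [Q p [Q p [P0 [P0 n [Q p [Q p [Q p [P0 g]]]]] g]]]
  [Q p [Q p [P0 n [Q p [Q p [Q p [P0 [P0 g] g]]]]]]]
  [Q p [Q p [P0 n [Q p [Q p [Q p [P0 g [P0 g]]]]]]]]

3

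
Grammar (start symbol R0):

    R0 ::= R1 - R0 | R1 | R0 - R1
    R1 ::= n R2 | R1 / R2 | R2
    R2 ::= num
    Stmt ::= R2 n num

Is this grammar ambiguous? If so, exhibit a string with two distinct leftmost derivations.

Ambiguous

Witness: num - num

Derivation 1: R0 ⇒ R1 - R0 ⇒ R2 - R0 ⇒ num - R0 ⇒ num - R1 ⇒ num - R2 ⇒ num - num
Derivation 2: R0 ⇒ R0 - R1 ⇒ R1 - R1 ⇒ R2 - R1 ⇒ num - R1 ⇒ num - R2 ⇒ num - num

Two distinct leftmost derivations for the same string.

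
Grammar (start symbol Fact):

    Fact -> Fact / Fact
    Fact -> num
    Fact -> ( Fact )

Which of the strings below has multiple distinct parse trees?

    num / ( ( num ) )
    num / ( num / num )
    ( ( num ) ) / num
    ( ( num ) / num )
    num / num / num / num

num / num / num / num

num / ( ( num ) ): 1 tree
num / ( num / num ): 1 tree
( ( num ) ) / num: 1 tree
( ( num ) / num ): 1 tree
num / num / num / num: 5 trees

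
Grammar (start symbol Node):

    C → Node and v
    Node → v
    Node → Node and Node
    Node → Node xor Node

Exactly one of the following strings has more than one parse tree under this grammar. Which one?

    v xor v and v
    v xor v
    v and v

v xor v and v: 2 trees
v xor v: 1 tree
v and v: 1 tree

v xor v and v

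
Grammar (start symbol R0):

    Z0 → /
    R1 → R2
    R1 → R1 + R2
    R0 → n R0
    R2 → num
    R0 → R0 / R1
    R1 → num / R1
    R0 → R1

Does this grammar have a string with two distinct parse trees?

Ambiguous

Witness: num / num

Derivation 1: R0 ⇒ R0 / R1 ⇒ R1 / R1 ⇒ R2 / R1 ⇒ num / R1 ⇒ num / R2 ⇒ num / num
Derivation 2: R0 ⇒ R1 ⇒ num / R1 ⇒ num / R2 ⇒ num / num

Two distinct leftmost derivations for the same string.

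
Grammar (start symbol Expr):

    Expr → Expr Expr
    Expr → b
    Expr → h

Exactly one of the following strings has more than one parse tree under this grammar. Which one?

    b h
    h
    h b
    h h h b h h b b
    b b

b h: 1 tree
h: 1 tree
h b: 1 tree
h h h b h h b b: 429 trees
b b: 1 tree

h h h b h h b b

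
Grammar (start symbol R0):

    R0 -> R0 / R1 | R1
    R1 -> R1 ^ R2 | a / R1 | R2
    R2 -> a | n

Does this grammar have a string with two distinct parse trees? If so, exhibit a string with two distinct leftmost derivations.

Witness: a / a

Derivation 1: R0 ⇒ R0 / R1 ⇒ R1 / R1 ⇒ R2 / R1 ⇒ a / R1 ⇒ a / R2 ⇒ a / a
Derivation 2: R0 ⇒ R1 ⇒ a / R1 ⇒ a / R2 ⇒ a / a

Two distinct leftmost derivations for the same string.

Ambiguous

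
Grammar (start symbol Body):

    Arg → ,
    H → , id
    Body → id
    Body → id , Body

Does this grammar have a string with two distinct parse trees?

Unambiguous

Only Body is reachable from Body; ignoring the rest: The reachable grammar is A → atom sep A | atom. Each atom is followed by either the separator (recurse) or end-of-string (stop) — no choice point.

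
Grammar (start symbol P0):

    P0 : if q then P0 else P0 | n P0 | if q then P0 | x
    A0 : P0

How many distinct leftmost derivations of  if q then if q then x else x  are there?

2

Parse trees for if q then if q then x else x:
  [P0 if q then [P0 if q then [P0 x]] else [P0 x]]
  [P0 if q then [P0 if q then [P0 x] else [P0 x]]]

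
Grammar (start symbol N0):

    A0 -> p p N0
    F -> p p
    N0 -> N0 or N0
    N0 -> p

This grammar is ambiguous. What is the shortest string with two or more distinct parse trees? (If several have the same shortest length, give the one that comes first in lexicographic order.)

length 1: no string has ≥2 trees
length 3: no string has ≥2 trees
length 5: p or p or p has 2 parse trees

Two derivations of p or p or p:
  N0 ⇒ N0 or N0 ⇒ N0 or N0 or N0 ⇒ p or N0 or N0 ⇒ p or p or N0 ⇒ p or p or p
  N0 ⇒ N0 or N0 ⇒ p or N0 ⇒ p or N0 or N0 ⇒ p or p or N0 ⇒ p or p or p

p or p or p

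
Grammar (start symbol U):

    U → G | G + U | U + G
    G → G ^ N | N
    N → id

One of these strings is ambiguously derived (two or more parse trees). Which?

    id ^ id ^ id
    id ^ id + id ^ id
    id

id ^ id ^ id: 1 tree
id ^ id + id ^ id: 2 trees
id: 1 tree

id ^ id + id ^ id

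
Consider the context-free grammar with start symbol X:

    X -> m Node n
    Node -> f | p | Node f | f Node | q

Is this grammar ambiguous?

Witness: m f f n

Derivation 1: X ⇒ m Node n ⇒ m Node f n ⇒ m f f n
Derivation 2: X ⇒ m Node n ⇒ m f Node n ⇒ m f f n

Two distinct leftmost derivations for the same string.

Ambiguous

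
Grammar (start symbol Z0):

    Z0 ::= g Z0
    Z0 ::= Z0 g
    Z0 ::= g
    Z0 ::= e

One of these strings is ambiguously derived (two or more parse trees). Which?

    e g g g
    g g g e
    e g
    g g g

e g g g: 1 tree
g g g e: 1 tree
e g: 1 tree
g g g: 4 trees

g g g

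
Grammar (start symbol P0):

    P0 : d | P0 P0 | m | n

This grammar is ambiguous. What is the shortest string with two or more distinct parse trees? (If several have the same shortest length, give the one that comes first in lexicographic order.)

length 1: no string has ≥2 trees
length 2: no string has ≥2 trees
length 3: d d d has 2 parse trees

Two derivations of d d d:
  P0 ⇒ P0 P0 ⇒ d P0 ⇒ d P0 P0 ⇒ d d P0 ⇒ d d d
  P0 ⇒ P0 P0 ⇒ P0 P0 P0 ⇒ d P0 P0 ⇒ d d P0 ⇒ d d d

d d d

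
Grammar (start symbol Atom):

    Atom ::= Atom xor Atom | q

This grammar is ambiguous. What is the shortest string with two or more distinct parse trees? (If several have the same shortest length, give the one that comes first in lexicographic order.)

q xor q xor q

length 1: no string has ≥2 trees
length 3: no string has ≥2 trees
length 5: q xor q xor q has 2 parse trees

Two derivations of q xor q xor q:
  Atom ⇒ Atom xor Atom ⇒ Atom xor Atom xor Atom ⇒ q xor Atom xor Atom ⇒ q xor q xor Atom ⇒ q xor q xor q
  Atom ⇒ Atom xor Atom ⇒ q xor Atom ⇒ q xor Atom xor Atom ⇒ q xor q xor Atom ⇒ q xor q xor q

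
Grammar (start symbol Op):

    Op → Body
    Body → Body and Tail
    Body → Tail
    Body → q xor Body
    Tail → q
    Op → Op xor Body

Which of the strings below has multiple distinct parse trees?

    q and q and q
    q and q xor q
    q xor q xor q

q xor q xor q

q and q and q: 1 tree
q and q xor q: 1 tree
q xor q xor q: 4 trees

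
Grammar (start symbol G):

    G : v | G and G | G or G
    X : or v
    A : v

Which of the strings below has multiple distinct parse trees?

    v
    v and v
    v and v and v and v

v: 1 tree
v and v: 1 tree
v and v and v and v: 5 trees

v and v and v and v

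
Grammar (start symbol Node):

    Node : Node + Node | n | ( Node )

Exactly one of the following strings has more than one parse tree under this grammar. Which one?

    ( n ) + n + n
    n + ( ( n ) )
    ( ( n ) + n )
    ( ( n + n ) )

( n ) + n + n

( n ) + n + n: 2 trees
n + ( ( n ) ): 1 tree
( ( n ) + n ): 1 tree
( ( n + n ) ): 1 tree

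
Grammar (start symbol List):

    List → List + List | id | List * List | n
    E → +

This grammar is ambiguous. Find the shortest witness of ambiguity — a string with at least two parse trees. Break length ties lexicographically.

id * id * id

length 1: no string has ≥2 trees
length 3: no string has ≥2 trees
length 5: id * id * id has 2 parse trees

Two derivations of id * id * id:
  List ⇒ List * List ⇒ id * List ⇒ id * List * List ⇒ id * id * List ⇒ id * id * id
  List ⇒ List * List ⇒ List * List * List ⇒ id * List * List ⇒ id * id * List ⇒ id * id * id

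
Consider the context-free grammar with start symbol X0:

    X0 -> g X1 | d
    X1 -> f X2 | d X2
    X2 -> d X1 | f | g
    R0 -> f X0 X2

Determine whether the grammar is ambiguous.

(R0 is unreachable from X0, so its rules don't affect L(X0).) The reachable rules are right-linear with at most one rule per (nonterminal, next-terminal) pair. Each input token forces the next rule, so parsing is deterministic.

Unambiguous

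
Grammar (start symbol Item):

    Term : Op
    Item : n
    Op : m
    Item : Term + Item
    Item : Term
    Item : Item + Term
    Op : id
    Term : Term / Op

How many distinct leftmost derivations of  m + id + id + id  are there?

8

Parse trees for m + id + id + id:
  [Item [Term [Op m]] + [Item [Term [Op id]] + [Item [Term [Op id]] + [Item [Term [Op id]]]]]]
  [Item [Term [Op m]] + [Item [Term [Op id]] + [Item [Item [Term [Op id]]] + [Term [Op id]]]]]
  [Item [Term [Op m]] + [Item [Item [Term [Op id]] + [Item [Term [Op id]]]] + [Term [Op id]]]]
  [Item [Term [Op m]] + [Item [Item [Item [Term [Op id]]] + [Term [Op id]]] + [Term [Op id]]]]
  [Item [Item [Term [Op m]] + [Item [Term [Op id]] + [Item [Term [Op id]]]]] + [Term [Op id]]]
  [Item [Item [Term [Op m]] + [Item [Item [Term [Op id]]] + [Term [Op id]]]] + [Term [Op id]]]
  [Item [Item [Item [Term [Op m]] + [Item [Term [Op id]]]] + [Term [Op id]]] + [Term [Op id]]]
  [Item [Item [Item [Item [Term [Op m]]] + [Term [Op id]]] + [Term [Op id]]] + [Term [Op id]]]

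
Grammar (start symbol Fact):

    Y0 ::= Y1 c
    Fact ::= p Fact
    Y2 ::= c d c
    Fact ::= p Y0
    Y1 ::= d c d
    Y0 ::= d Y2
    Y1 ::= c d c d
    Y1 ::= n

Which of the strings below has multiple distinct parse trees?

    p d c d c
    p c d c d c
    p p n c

p d c d c

p d c d c: 2 trees
p c d c d c: 1 tree
p p n c: 1 tree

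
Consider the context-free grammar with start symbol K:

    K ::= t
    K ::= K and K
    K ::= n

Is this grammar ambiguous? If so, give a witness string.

Witness: n and n and n

Derivation 1: K ⇒ K and K ⇒ K and K and K ⇒ n and K and K ⇒ n and n and K ⇒ n and n and n
Derivation 2: K ⇒ K and K ⇒ n and K ⇒ n and K and K ⇒ n and n and K ⇒ n and n and n

Two distinct leftmost derivations for the same string.

Ambiguous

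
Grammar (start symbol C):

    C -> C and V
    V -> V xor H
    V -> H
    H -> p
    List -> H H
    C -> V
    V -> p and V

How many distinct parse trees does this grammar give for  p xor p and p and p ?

2

Parse trees for p xor p and p and p:
  [C [C [V [V [H p]] xor [H p]]] and [V p and [V [H p]]]]
  [C [C [C [V [V [H p]] xor [H p]]] and [V [H p]]] and [V [H p]]]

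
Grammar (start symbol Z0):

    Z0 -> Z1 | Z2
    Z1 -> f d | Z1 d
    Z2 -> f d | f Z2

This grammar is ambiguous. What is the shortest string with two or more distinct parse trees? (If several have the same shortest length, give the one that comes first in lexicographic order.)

length 2: f d has 2 parse trees

Two derivations of f d:
  Z0 ⇒ Z1 ⇒ f d
  Z0 ⇒ Z2 ⇒ f d

f d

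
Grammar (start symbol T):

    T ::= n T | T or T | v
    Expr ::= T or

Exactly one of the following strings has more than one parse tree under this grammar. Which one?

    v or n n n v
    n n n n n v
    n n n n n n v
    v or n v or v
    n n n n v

v or n v or v

v or n n n v: 1 tree
n n n n n v: 1 tree
n n n n n n v: 1 tree
v or n v or v: 3 trees
n n n n v: 1 tree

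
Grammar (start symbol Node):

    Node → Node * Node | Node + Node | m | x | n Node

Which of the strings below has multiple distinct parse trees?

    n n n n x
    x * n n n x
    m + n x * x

m + n x * x

n n n n x: 1 tree
x * n n n x: 1 tree
m + n x * x: 3 trees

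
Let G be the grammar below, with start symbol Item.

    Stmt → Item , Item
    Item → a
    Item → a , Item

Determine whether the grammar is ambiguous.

Unambiguous

Only Item is reachable from Item; ignoring the rest: Right-recursive list with a separator: after each atom, whether the separator follows determines the rule. One parse per string.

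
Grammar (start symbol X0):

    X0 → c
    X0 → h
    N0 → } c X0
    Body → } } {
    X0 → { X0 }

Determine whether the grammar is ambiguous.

(Body, N0 are unreachable from X0, so their rules don't affect L(X0).) L(X0) is { openⁿ atom closeⁿ : n ≥ 0 }. The bracket depth fixes n, and the derivation is forced at every step.

Unambiguous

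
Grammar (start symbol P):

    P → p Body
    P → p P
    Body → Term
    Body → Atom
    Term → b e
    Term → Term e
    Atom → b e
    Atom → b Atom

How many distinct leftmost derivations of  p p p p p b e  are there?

2

Parse trees for p p p p p b e:
  [P p [P p [P p [P p [P p [Body [Term b e]]]]]]]
  [P p [P p [P p [P p [P p [Body [Atom b e]]]]]]]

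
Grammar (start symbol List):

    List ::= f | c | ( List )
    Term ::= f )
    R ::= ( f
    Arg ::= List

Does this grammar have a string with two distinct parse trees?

Unambiguous

(Term, R, Arg are unreachable from List, so their rules don't affect L(List).) L(List) is { openⁿ atom closeⁿ : n ≥ 0 }. The bracket depth fixes n, and the derivation is forced at every step.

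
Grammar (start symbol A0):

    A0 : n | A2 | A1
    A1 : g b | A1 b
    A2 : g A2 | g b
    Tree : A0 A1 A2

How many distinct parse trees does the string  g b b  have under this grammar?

1

Parse trees for g b b:
  [A0 [A1 [A1 g b] b]]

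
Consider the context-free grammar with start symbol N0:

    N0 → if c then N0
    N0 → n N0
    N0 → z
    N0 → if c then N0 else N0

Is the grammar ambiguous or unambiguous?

Ambiguous

Witness: if c then if c then z else z

Derivation 1: N0 ⇒ if c then N0 ⇒ if c then if c then N0 else N0 ⇒ if c then if c then z else N0 ⇒ if c then if c then z else z
Derivation 2: N0 ⇒ if c then N0 else N0 ⇒ if c then if c then N0 else N0 ⇒ if c then if c then z else N0 ⇒ if c then if c then z else z

Two distinct leftmost derivations for the same string.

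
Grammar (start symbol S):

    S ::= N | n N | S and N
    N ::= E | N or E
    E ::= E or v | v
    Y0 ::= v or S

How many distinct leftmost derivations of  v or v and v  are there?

2

Parse trees for v or v and v:
  [S [S [N [E [E v] or v]]] and [N [E v]]]
  [S [S [N [N [E v]] or [E v]]] and [N [E v]]]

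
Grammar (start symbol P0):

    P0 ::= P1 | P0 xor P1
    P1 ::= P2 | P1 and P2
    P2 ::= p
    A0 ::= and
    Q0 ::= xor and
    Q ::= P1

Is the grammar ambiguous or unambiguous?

Only P0, P1, P2 are reachable from P0; ignoring the rest: The grammar is stratified — P0 handles 'xor' (left-recursive), P1 handles 'and', P2 atoms. Each operator has a fixed associativity and precedence level, so every string has one parse.

Unambiguous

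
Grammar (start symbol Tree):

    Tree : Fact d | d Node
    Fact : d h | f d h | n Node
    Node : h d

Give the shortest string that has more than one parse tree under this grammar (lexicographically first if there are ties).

d h d

length 3: d h d has 2 parse trees

Two derivations of d h d:
  Tree ⇒ Fact d ⇒ d h d
  Tree ⇒ d Node ⇒ d h d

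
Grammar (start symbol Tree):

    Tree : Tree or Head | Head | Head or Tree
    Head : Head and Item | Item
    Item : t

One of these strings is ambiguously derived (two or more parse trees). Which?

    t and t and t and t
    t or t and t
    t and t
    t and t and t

t or t and t

t and t and t and t: 1 tree
t or t and t: 2 trees
t and t: 1 tree
t and t and t: 1 tree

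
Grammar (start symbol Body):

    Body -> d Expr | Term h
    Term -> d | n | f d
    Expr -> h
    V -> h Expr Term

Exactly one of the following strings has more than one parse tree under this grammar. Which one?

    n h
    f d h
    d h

n h: 1 tree
f d h: 1 tree
d h: 2 trees

d h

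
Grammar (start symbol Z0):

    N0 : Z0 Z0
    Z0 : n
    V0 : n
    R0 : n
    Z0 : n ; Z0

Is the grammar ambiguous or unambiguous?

Unambiguous

Only Z0 is reachable from Z0; ignoring the rest: Right-recursive list with a separator: after each atom, whether the separator follows determines the rule. One parse per string.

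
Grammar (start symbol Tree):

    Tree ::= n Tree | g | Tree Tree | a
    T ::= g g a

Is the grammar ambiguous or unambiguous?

Ambiguous

Witness: a a a

Derivation 1: Tree ⇒ Tree Tree ⇒ Tree Tree Tree ⇒ a Tree Tree ⇒ a a Tree ⇒ a a a
Derivation 2: Tree ⇒ Tree Tree ⇒ a Tree ⇒ a Tree Tree ⇒ a a Tree ⇒ a a a

Two distinct leftmost derivations for the same string.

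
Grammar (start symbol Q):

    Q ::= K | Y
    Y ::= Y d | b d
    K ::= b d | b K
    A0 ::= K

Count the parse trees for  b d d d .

1

Parse trees for b d d d:
  [Q [Y [Y [Y b d] d] d]]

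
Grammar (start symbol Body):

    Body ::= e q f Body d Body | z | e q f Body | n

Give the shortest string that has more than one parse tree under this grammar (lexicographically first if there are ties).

length 1: no string has ≥2 trees
length 4: no string has ≥2 trees
length 6: no string has ≥2 trees
length 7: no string has ≥2 trees
length 9: e q f e q f n d n has 2 parse trees

Two derivations of e q f e q f n d n:
  Body ⇒ e q f Body d Body ⇒ e q f e q f Body d Body ⇒ e q f e q f n d Body ⇒ e q f e q f n d n
  Body ⇒ e q f Body ⇒ e q f e q f Body d Body ⇒ e q f e q f n d Body ⇒ e q f e q f n d n

e q f e q f n d n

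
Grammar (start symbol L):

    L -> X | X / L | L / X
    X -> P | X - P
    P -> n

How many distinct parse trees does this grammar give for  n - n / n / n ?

4

Parse trees for n - n / n / n:
  [L [X [X [P n]] - [P n]] / [L [X [P n]] / [L [X [P n]]]]]
  [L [X [X [P n]] - [P n]] / [L [L [X [P n]]] / [X [P n]]]]
  [L [L [X [X [P n]] - [P n]] / [L [X [P n]]]] / [X [P n]]]
  [L [L [L [X [X [P n]] - [P n]]] / [X [P n]]] / [X [P n]]]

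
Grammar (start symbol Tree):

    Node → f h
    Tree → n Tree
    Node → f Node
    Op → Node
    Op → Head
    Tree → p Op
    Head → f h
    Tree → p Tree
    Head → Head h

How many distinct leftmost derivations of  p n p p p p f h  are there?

Parse trees for p n p p p p f h:
  [Tree p [Tree n [Tree p [Tree p [Tree p [Tree p [Op [Node f h]]]]]]]]
  [Tree p [Tree n [Tree p [Tree p [Tree p [Tree p [Op [Head f h]]]]]]]]

2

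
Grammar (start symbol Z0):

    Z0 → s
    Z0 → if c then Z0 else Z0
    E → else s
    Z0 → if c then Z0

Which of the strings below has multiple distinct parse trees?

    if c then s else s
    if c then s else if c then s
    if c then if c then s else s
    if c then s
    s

if c then s else s: 1 tree
if c then s else if c then s: 1 tree
if c then if c then s else s: 2 trees
if c then s: 1 tree
s: 1 tree

if c then if c then s else s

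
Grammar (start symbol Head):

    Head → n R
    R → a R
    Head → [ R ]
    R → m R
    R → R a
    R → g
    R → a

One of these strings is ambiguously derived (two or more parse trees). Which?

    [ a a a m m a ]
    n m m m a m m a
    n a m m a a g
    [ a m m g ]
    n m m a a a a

[ a a a m m a ]: 1 tree
n m m m a m m a: 1 tree
n a m m a a g: 1 tree
[ a m m g ]: 1 tree
n m m a a a a: 26 trees

n m m a a a a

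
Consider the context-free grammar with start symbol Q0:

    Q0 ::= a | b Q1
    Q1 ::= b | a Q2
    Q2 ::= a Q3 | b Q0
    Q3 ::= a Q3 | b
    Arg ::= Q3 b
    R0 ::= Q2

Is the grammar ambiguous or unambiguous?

Unambiguous

(Arg, R0 are unreachable from Q0, so their rules don't affect L(Q0).) Restricted to the reachable nonterminals, every rule has the form A → t or A → t B, and no two rules for the same A share a first terminal. The grammar encodes a DFA — one run per string.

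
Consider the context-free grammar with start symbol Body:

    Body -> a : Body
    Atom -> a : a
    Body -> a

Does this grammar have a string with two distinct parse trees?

Unambiguous

Only Body is reachable from Body; ignoring the rest: Right-recursive list with a separator: after each atom, whether the separator follows determines the rule. One parse per string.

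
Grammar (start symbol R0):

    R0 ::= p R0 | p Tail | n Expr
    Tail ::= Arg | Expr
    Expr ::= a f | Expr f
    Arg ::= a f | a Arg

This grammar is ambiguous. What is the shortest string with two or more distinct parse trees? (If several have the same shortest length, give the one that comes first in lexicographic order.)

p a f

length 3: p a f has 2 parse trees

Two derivations of p a f:
  R0 ⇒ p Tail ⇒ p Arg ⇒ p a f
  R0 ⇒ p Tail ⇒ p Expr ⇒ p a f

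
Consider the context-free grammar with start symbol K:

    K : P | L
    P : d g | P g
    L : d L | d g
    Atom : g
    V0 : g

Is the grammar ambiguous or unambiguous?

Ambiguous

Witness: d g

Derivation 1: K ⇒ P ⇒ d g
Derivation 2: K ⇒ L ⇒ d g

Two distinct leftmost derivations for the same string.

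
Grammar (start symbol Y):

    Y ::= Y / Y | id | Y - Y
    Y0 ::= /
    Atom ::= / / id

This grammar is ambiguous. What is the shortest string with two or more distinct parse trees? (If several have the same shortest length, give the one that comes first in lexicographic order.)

length 1: no string has ≥2 trees
length 3: no string has ≥2 trees
length 5: id - id - id has 2 parse trees

Two derivations of id - id - id:
  Y ⇒ Y - Y ⇒ id - Y ⇒ id - Y - Y ⇒ id - id - Y ⇒ id - id - id
  Y ⇒ Y - Y ⇒ Y - Y - Y ⇒ id - Y - Y ⇒ id - id - Y ⇒ id - id - id

id - id - id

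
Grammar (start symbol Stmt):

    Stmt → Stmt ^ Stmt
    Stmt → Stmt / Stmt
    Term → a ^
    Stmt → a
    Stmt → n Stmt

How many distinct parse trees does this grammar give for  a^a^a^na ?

Parse trees for a^a^a^na:
  [Stmt [Stmt a] ^ [Stmt [Stmt a] ^ [Stmt [Stmt a] ^ [Stmt n [Stmt a]]]]]
  [Stmt [Stmt a] ^ [Stmt [Stmt [Stmt a] ^ [Stmt a]] ^ [Stmt n [Stmt a]]]]
  [Stmt [Stmt [Stmt a] ^ [Stmt a]] ^ [Stmt [Stmt a] ^ [Stmt n [Stmt a]]]]
  [Stmt [Stmt [Stmt a] ^ [Stmt [Stmt a] ^ [Stmt a]]] ^ [Stmt n [Stmt a]]]
  [Stmt [Stmt [Stmt [Stmt a] ^ [Stmt a]] ^ [Stmt a]] ^ [Stmt n [Stmt a]]]

5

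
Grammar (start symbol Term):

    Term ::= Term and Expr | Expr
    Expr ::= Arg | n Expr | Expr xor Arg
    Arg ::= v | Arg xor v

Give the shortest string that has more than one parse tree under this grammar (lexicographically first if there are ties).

v xor v

length 1: no string has ≥2 trees
length 2: no string has ≥2 trees
length 3: v xor v has 2 parse trees

Two derivations of v xor v:
  Term ⇒ Expr ⇒ Arg ⇒ Arg xor v ⇒ v xor v
  Term ⇒ Expr ⇒ Expr xor Arg ⇒ Arg xor Arg ⇒ v xor Arg ⇒ v xor v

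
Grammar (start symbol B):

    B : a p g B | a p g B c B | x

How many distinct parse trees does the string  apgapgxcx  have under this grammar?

Parse trees for apgapgxcx:
  [B a p g [B a p g [B x] c [B x]]]
  [B a p g [B a p g [B x]] c [B x]]

2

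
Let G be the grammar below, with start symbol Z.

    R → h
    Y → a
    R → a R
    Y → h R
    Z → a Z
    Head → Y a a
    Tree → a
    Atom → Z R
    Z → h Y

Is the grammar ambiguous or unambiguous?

(Tree, Atom, Head are unreachable from Z, so their rules don't affect L(Z).) The reachable rules are right-linear with at most one rule per (nonterminal, next-terminal) pair. Each input token forces the next rule, so parsing is deterministic.

Unambiguous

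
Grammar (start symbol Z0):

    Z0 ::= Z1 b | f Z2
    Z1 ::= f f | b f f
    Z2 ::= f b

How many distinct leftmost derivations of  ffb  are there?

2

Parse trees for ffb:
  [Z0 [Z1 f f] b]
  [Z0 f [Z2 f b]]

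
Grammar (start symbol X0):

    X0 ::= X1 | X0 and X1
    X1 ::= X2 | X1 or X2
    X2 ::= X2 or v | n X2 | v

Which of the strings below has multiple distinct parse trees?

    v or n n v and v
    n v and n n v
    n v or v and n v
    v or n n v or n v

v or n n v and v: 1 tree
n v and n n v: 1 tree
n v or v and n v: 3 trees
v or n n v or n v: 1 tree

n v or v and n v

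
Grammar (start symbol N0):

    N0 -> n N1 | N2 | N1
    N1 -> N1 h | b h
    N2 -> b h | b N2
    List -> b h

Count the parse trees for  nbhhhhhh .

Parse trees for nbhhhhhh:
  [N0 n [N1 [N1 [N1 [N1 [N1 [N1 b h] h] h] h] h] h]]

1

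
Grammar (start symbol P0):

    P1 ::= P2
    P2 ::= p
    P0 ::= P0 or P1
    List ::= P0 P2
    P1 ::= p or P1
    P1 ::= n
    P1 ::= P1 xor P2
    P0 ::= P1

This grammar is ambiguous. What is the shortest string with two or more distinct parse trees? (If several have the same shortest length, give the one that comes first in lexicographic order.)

length 1: no string has ≥2 trees
length 3: p or n has 2 parse trees

Two derivations of p or n:
  P0 ⇒ P0 or P1 ⇒ P1 or P1 ⇒ P2 or P1 ⇒ p or P1 ⇒ p or n
  P0 ⇒ P1 ⇒ p or P1 ⇒ p or n

p or n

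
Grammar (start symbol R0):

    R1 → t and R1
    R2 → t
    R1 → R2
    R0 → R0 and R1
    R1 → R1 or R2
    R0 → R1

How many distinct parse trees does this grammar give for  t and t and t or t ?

Parse trees for t and t and t or t:
  [R0 [R0 [R1 [R2 t]]] and [R1 t and [R1 [R1 [R2 t]] or [R2 t]]]]
  [R0 [R0 [R1 [R2 t]]] and [R1 [R1 t and [R1 [R2 t]]] or [R2 t]]]
  [R0 [R0 [R0 [R1 [R2 t]]] and [R1 [R2 t]]] and [R1 [R1 [R2 t]] or [R2 t]]]
  [R0 [R0 [R1 t and [R1 [R2 t]]]] and [R1 [R1 [R2 t]] or [R2 t]]]
  [R0 [R1 t and [R1 t and [R1 [R1 [R2 t]] or [R2 t]]]]]
  [R0 [R1 t and [R1 [R1 t and [R1 [R2 t]]] or [R2 t]]]]
  [R0 [R1 [R1 t and [R1 t and [R1 [R2 t]]]] or [R2 t]]]

7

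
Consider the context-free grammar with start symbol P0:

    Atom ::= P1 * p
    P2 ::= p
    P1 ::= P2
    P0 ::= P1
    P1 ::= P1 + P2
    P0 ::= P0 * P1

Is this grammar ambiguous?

Unambiguous

Only P0, P1, P2 are reachable from P0; ignoring the rest: P0 → P0 * P1 | P1  ;  P1 → P1 + P2 | P2  — a left-associative chain with P2 at the bottom. Each string factors uniquely by precedence.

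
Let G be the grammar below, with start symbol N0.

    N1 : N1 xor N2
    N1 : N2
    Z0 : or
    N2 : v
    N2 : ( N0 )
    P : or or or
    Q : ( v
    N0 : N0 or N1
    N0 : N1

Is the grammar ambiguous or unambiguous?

Unambiguous

Only N0, N1, N2 are reachable from N0; ignoring the rest: The grammar is stratified — N0 handles 'or' (left-recursive), N1 handles 'xor', N2 atoms. Each operator has a fixed associativity and precedence level, so every string has one parse.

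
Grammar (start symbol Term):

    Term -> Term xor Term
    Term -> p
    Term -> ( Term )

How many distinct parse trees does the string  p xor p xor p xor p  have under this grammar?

5

Parse trees for p xor p xor p xor p:
  [Term [Term p] xor [Term [Term p] xor [Term [Term p] xor [Term p]]]]
  [Term [Term p] xor [Term [Term [Term p] xor [Term p]] xor [Term p]]]
  [Term [Term [Term p] xor [Term p]] xor [Term [Term p] xor [Term p]]]
  [Term [Term [Term p] xor [Term [Term p] xor [Term p]]] xor [Term p]]
  [Term [Term [Term [Term p] xor [Term p]] xor [Term p]] xor [Term p]]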